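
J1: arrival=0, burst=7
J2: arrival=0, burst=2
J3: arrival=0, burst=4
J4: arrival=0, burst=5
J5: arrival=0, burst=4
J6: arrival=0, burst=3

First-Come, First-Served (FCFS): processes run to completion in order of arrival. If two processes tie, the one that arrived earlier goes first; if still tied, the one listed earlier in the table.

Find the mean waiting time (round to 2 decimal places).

Gantt: | J1 0-7 | J2 7-9 | J3 9-13 | J4 13-18 | J5 18-22 | J6 22-25 |
Completion: J1=7  J2=9  J3=13  J4=18  J5=22  J6=25
Waiting times: J1=0, J2=7, J3=9, J4=13, J5=18, J6=22
Average waiting = (0+7+9+13+18+22) / 6 = 69/6 = 11.50

11.50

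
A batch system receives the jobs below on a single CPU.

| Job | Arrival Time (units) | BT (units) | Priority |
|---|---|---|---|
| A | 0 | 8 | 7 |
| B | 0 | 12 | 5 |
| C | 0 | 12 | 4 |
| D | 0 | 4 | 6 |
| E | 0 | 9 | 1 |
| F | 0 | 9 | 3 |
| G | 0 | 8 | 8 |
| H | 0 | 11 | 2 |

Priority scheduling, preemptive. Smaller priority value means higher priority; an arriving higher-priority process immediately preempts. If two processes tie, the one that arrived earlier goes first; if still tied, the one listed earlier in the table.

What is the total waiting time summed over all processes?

Timeline: | E 0-9 | H 9-20 | F 20-29 | C 29-41 | B 41-53 | D 53-57 | A 57-65 | G 65-73 |
Completion: A=65  B=53  C=41  D=57  E=9  F=29  G=73  H=20
Turnaround (C−A): A=65  B=53  C=41  D=57  E=9  F=29  G=73  H=20
Waiting = turnaround − burst: A=57, B=41, C=29, D=53, E=0, F=20, G=65, H=9
Total waiting = 57 + 41 + 29 + 53 + 0 + 20 + 65 + 9 = 274

274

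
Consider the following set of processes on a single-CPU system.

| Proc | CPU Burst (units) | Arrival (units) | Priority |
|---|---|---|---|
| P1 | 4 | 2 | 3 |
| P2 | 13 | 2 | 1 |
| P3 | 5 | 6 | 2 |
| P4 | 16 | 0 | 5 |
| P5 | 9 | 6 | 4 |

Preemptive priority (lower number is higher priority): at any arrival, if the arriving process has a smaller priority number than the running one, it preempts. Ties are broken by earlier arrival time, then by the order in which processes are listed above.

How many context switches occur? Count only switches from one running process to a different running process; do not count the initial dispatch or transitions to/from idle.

5

Timeline: | P4 0-2 | P2 2-15 | P3 15-20 | P1 20-24 | P5 24-33 | P4 33-47 |
Completion: P1=24  P2=15  P3=20  P4=47  P5=33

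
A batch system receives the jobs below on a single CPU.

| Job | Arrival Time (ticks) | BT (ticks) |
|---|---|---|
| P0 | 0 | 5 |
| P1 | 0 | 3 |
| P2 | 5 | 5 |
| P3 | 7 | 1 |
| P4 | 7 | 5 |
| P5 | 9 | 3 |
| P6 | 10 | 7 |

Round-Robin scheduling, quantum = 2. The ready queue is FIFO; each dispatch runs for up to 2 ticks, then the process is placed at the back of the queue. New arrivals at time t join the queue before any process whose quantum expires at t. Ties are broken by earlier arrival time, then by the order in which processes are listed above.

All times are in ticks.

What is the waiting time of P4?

14

Schedule: | P0 0-2 | P1 2-4 | P0 4-6 | P1 6-7 | P2 7-9 | P0 9-10 | P3 10-11 | P4 11-13 | P5 13-15 | P2 15-17 | P6 17-19 | P4 19-21 | P5 21-22 | P2 22-23 | P6 23-25 | P4 25-26 | P6 26-29 |
Completion: P0=10  P1=7  P2=23  P3=11  P4=26  P5=22  P6=29
Turnaround (C−A): P0=10  P1=7  P2=18  P3=4  P4=19  P5=13  P6=19
Waiting(P4) = turnaround − burst = 19 − 5 = 14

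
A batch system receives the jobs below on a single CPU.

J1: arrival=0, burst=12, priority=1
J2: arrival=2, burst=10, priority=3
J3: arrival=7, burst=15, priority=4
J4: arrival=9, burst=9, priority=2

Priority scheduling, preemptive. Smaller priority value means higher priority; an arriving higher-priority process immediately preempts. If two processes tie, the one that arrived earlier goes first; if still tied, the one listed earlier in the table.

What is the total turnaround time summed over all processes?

92

Timeline: | J1 0-12 | J4 12-21 | J2 21-31 | J3 31-46 |
Completion: J1=12  J2=31  J3=46  J4=21
Turnaround (C−A): J1=12  J2=29  J3=39  J4=12
Turnaround = completion − arrival: J1=12, J2=29, J3=39, J4=12
Total turnaround = 12 + 29 + 39 + 12 = 92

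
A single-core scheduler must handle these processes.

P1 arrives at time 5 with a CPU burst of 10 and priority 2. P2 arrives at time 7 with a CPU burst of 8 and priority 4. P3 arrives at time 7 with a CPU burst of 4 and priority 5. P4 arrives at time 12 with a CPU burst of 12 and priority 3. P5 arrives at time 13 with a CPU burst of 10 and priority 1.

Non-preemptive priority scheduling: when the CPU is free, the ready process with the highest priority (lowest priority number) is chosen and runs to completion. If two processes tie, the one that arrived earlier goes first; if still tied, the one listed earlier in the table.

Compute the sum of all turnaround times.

127

Schedule: | idle 0-5 | P1 5-15 | P5 15-25 | P4 25-37 | P2 37-45 | P3 45-49 |
Completion: P1=15  P2=45  P3=49  P4=37  P5=25
Turnaround (C−A): P1=10  P2=38  P3=42  P4=25  P5=12
Turnaround = completion − arrival: P1=10, P2=38, P3=42, P4=25, P5=12
Total turnaround = 10 + 38 + 42 + 25 + 12 = 127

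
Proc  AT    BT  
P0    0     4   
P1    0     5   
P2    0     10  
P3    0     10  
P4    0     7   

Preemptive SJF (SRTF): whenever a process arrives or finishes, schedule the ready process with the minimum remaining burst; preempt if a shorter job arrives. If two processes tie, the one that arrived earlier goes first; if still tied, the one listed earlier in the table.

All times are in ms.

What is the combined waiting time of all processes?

55

Timeline: | P0 0-4 | P1 4-9 | P4 9-16 | P2 16-26 | P3 26-36 |
Completion: P0=4  P1=9  P2=26  P3=36  P4=16
Turnaround (C−A): P0=4  P1=9  P2=26  P3=36  P4=16
Waiting = turnaround − burst: P0=0, P1=4, P2=16, P3=26, P4=9
Total waiting = 0 + 4 + 16 + 26 + 9 = 55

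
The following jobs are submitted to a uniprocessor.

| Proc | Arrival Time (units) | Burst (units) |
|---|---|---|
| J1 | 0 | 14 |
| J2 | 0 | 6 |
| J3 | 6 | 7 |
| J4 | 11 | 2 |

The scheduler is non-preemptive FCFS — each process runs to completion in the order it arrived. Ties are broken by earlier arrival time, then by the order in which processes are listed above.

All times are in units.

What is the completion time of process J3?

Timeline: | J1 0-14 | J2 14-20 | J3 20-27 | J4 27-29 |
Completion: J1=14  J2=20  J3=27  J4=29
Turnaround (C−A): J1=14  J2=20  J3=21  J4=18

27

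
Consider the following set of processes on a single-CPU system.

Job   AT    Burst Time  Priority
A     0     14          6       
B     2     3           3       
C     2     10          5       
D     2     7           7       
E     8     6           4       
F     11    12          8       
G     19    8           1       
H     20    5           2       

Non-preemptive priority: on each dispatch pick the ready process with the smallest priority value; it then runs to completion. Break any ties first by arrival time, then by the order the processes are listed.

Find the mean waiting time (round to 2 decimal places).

19.50

Schedule: | A 0-14 | B 14-17 | E 17-23 | G 23-31 | H 31-36 | C 36-46 | D 46-53 | F 53-65 |
Completion: A=14  B=17  C=46  D=53  E=23  F=65  G=31  H=36
Turnaround (C−A): A=14  B=15  C=44  D=51  E=15  F=54  G=12  H=16
Waiting times: A=0, B=12, C=34, D=44, E=9, F=42, G=4, H=11
Average waiting = (0+12+34+44+9+42+4+11) / 8 = 156/8 = 19.50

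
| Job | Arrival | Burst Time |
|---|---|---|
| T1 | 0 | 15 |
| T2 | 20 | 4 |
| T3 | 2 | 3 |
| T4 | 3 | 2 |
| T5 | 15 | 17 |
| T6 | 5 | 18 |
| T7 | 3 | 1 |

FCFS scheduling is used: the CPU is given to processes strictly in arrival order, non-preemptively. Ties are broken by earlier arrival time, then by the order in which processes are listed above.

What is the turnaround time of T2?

40

Timeline: | T1 0-15 | T3 15-18 | T4 18-20 | T7 20-21 | T6 21-39 | T5 39-56 | T2 56-60 |
Completion: T1=15  T2=60  T3=18  T4=20  T5=56  T6=39  T7=21
Turnaround (C−A): T1=15  T2=40  T3=16  T4=17  T5=41  T6=34  T7=18
Turnaround(T2) = completion − arrival = 60 − 20 = 40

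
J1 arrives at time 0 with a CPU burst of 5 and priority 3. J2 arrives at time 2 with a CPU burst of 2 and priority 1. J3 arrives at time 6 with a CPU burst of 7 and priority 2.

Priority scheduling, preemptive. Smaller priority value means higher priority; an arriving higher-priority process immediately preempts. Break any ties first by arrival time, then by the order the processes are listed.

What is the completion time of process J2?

4

Gantt: | J1 0-2 | J2 2-4 | J1 4-6 | J3 6-13 | J1 13-14 |
Completion: J1=14  J2=4  J3=13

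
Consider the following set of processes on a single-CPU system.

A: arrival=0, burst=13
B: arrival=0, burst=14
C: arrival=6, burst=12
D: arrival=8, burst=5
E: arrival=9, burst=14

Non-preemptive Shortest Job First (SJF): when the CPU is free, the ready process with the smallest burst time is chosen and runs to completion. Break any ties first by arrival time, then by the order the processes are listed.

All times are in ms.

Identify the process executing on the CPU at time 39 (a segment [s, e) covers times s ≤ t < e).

B

Timeline: | A 0-13 | D 13-18 | C 18-30 | B 30-44 | E 44-58 |
Completion: A=13  B=44  C=30  D=18  E=58
Turnaround (C−A): A=13  B=44  C=24  D=10  E=49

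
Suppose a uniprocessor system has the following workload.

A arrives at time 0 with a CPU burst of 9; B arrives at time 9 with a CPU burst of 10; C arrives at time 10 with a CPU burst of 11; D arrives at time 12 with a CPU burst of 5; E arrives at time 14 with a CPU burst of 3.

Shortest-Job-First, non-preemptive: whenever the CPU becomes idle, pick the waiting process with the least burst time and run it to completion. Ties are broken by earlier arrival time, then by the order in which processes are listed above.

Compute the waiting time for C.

17

Timeline: | A 0-9 | B 9-19 | E 19-22 | D 22-27 | C 27-38 |
Completion: A=9  B=19  C=38  D=27  E=22
Turnaround (C−A): A=9  B=10  C=28  D=15  E=8
Waiting(C) = turnaround − burst = 28 − 11 = 17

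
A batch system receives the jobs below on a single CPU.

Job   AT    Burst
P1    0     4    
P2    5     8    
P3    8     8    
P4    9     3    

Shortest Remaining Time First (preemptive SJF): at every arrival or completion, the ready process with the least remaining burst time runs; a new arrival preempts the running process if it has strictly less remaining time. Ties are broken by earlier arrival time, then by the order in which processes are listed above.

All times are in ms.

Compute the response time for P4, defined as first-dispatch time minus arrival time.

0

Timeline: | P1 0-4 | idle 4-5 | P2 5-9 | P4 9-12 | P2 12-16 | P3 16-24 |
Completion: P1=4  P2=16  P3=24  P4=12
Turnaround (C−A): P1=4  P2=11  P3=16  P4=3
Response(P4) = first start − arrival = 9 − 9 = 0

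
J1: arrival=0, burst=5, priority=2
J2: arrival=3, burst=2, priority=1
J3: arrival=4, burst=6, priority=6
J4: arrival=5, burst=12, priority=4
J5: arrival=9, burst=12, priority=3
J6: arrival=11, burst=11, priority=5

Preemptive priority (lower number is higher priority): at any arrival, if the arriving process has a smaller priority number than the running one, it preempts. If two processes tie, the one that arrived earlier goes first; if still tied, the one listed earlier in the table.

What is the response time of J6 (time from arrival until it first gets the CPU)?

Schedule: | J1 0-3 | J2 3-5 | J1 5-7 | J4 7-9 | J5 9-21 | J4 21-31 | J6 31-42 | J3 42-48 |
Completion: J1=7  J2=5  J3=48  J4=31  J5=21  J6=42
Response(J6) = first start − arrival = 31 − 11 = 20

20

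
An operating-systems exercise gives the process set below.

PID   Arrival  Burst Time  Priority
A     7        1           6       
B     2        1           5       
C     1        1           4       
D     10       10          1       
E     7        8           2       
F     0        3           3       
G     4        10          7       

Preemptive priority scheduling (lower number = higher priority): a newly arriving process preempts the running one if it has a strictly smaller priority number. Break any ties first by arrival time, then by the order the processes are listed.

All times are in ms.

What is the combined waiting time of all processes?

Schedule: | F 0-3 | C 3-4 | B 4-5 | G 5-7 | E 7-10 | D 10-20 | E 20-25 | A 25-26 | G 26-34 |
Completion: A=26  B=5  C=4  D=20  E=25  F=3  G=34
Waiting = turnaround − burst: A=18, B=2, C=2, D=0, E=10, F=0, G=20
Total waiting = 18 + 2 + 2 + 0 + 10 + 0 + 20 = 52

52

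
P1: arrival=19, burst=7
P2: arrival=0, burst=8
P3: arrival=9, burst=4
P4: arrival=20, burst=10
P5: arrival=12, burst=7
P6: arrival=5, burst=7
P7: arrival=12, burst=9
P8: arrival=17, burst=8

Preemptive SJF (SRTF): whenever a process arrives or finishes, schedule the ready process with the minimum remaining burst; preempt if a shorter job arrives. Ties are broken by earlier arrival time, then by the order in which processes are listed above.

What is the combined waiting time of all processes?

96

Timeline: | P2 0-8 | P6 8-9 | P3 9-13 | P6 13-19 | P5 19-26 | P1 26-33 | P8 33-41 | P7 41-50 | P4 50-60 |
Completion: P1=33  P2=8  P3=13  P4=60  P5=26  P6=19  P7=50  P8=41
Turnaround (C−A): P1=14  P2=8  P3=4  P4=40  P5=14  P6=14  P7=38  P8=24
Waiting = turnaround − burst: P1=7, P2=0, P3=0, P4=30, P5=7, P6=7, P7=29, P8=16
Total waiting = 7 + 0 + 0 + 30 + 7 + 7 + 29 + 16 = 96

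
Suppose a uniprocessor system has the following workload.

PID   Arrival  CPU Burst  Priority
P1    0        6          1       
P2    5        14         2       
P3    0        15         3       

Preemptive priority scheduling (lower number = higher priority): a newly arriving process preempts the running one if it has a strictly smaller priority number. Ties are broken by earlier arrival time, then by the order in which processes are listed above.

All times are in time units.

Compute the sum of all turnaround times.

Gantt: | P1 0-6 | P2 6-20 | P3 20-35 |
Completion: P1=6  P2=20  P3=35
Turnaround = completion − arrival: P1=6, P2=15, P3=35
Total turnaround = 6 + 15 + 35 = 56

56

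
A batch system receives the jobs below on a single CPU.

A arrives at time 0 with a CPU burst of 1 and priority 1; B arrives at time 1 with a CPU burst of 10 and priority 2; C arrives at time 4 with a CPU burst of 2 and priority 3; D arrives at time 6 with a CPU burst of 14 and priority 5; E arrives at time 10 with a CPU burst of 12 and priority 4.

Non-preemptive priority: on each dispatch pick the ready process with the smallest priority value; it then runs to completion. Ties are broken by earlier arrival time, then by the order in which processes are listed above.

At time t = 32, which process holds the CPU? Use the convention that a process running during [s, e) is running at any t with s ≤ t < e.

Schedule: | A 0-1 | B 1-11 | C 11-13 | E 13-25 | D 25-39 |
Completion: A=1  B=11  C=13  D=39  E=25

D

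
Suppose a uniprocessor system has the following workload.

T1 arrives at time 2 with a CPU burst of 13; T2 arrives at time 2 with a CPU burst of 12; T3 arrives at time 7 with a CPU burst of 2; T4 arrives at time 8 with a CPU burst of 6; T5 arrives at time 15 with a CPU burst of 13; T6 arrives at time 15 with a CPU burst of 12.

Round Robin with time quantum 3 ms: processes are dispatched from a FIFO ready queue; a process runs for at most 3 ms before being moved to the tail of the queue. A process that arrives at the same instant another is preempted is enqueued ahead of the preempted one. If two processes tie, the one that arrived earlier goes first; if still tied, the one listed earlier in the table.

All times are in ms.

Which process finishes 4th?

Timeline: | idle 0-2 | T1 2-5 | T2 5-8 | T1 8-11 | T3 11-13 | T4 13-16 | T2 16-19 | T1 19-22 | T5 22-25 | T6 25-28 | T4 28-31 | T2 31-34 | T1 34-37 | T5 37-40 | T6 40-43 | T2 43-46 | T1 46-47 | T5 47-50 | T6 50-53 | T5 53-56 | T6 56-59 | T5 59-60 |
Completion: T1=47  T2=46  T3=13  T4=31  T5=60  T6=59
Turnaround (C−A): T1=45  T2=44  T3=6  T4=23  T5=45  T6=44
Finish order: T3 → T4 → T2 → T1 → T6 → T5

T1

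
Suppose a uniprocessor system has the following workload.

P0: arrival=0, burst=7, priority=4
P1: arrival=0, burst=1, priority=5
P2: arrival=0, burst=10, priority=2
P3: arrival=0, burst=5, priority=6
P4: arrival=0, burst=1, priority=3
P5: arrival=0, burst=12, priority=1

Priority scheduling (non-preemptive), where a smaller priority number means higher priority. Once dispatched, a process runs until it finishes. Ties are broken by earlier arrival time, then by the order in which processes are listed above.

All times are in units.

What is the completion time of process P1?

31

Schedule: | P5 0-12 | P2 12-22 | P4 22-23 | P0 23-30 | P1 30-31 | P3 31-36 |
Completion: P0=30  P1=31  P2=22  P3=36  P4=23  P5=12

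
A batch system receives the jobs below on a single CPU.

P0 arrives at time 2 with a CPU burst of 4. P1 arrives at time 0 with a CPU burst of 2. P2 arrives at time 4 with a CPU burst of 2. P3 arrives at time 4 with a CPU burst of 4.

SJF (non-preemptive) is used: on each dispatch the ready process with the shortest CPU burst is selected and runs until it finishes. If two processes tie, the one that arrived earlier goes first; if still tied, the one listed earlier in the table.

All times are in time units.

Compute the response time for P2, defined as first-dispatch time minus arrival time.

2

Gantt: | P1 0-2 | P0 2-6 | P2 6-8 | P3 8-12 |
Completion: P0=6  P1=2  P2=8  P3=12
Response(P2) = first start − arrival = 6 − 4 = 2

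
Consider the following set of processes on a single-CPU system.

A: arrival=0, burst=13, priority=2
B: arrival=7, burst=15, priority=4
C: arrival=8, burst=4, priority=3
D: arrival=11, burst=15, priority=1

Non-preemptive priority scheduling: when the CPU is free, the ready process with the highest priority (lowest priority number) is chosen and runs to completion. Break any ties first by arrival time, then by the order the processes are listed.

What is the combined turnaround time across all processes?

Gantt: | A 0-13 | D 13-28 | C 28-32 | B 32-47 |
Completion: A=13  B=47  C=32  D=28
Turnaround (C−A): A=13  B=40  C=24  D=17
Turnaround = completion − arrival: A=13, B=40, C=24, D=17
Total turnaround = 13 + 40 + 24 + 17 = 94

94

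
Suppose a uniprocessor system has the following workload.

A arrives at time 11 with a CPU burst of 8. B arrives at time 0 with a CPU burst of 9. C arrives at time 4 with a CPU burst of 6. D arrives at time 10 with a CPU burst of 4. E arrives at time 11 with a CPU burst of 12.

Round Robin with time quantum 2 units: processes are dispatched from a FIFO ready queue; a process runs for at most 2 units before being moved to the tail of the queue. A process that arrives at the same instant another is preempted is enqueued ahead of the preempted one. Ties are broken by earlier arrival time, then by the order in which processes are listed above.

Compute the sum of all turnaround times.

Timeline: | B 0-4 | C 4-6 | B 6-8 | C 8-10 | B 10-12 | D 12-14 | C 14-16 | A 16-18 | E 18-20 | B 20-21 | D 21-23 | A 23-25 | E 25-27 | A 27-29 | E 29-31 | A 31-33 | E 33-39 |
Completion: A=33  B=21  C=16  D=23  E=39
Turnaround (C−A): A=22  B=21  C=12  D=13  E=28
Turnaround = completion − arrival: A=22, B=21, C=12, D=13, E=28
Total turnaround = 22 + 21 + 12 + 13 + 28 = 96

96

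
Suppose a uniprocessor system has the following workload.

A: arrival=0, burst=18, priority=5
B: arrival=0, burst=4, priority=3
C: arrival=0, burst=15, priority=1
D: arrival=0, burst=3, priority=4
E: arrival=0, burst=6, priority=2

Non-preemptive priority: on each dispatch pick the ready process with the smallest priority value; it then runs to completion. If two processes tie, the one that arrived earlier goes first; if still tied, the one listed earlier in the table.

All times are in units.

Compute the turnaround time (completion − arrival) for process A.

46

Gantt: | C 0-15 | E 15-21 | B 21-25 | D 25-28 | A 28-46 |
Completion: A=46  B=25  C=15  D=28  E=21
Turnaround(A) = completion − arrival = 46 − 0 = 46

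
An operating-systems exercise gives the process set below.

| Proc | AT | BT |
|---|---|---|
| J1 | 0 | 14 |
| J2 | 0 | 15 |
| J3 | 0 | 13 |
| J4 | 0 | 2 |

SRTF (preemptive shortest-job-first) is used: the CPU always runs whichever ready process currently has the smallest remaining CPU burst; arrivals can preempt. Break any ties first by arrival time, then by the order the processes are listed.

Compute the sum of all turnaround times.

Timeline: | J4 0-2 | J3 2-15 | J1 15-29 | J2 29-44 |
Completion: J1=29  J2=44  J3=15  J4=2
Turnaround = completion − arrival: J1=29, J2=44, J3=15, J4=2
Total turnaround = 29 + 44 + 15 + 2 = 90

90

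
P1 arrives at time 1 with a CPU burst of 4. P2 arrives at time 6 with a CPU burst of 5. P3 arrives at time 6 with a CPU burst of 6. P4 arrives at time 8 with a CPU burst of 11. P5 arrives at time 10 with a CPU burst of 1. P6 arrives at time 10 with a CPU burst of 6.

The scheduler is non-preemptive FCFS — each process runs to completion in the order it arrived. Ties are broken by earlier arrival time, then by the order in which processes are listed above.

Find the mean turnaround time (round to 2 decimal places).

14.00

Schedule: | idle 0-1 | P1 1-5 | idle 5-6 | P2 6-11 | P3 11-17 | P4 17-28 | P5 28-29 | P6 29-35 |
Completion: P1=5  P2=11  P3=17  P4=28  P5=29  P6=35
Turnaround (C−A): P1=4  P2=5  P3=11  P4=20  P5=19  P6=25
Turnaround times: P1=4, P2=5, P3=11, P4=20, P5=19, P6=25
Average turnaround = (4+5+11+20+19+25) / 6 = 84/6 = 14.00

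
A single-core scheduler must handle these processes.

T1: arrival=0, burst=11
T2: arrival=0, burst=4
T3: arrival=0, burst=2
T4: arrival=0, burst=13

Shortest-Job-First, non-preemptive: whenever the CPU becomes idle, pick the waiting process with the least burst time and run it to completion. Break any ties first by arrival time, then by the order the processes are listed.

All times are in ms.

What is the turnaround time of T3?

Schedule: | T3 0-2 | T2 2-6 | T1 6-17 | T4 17-30 |
Completion: T1=17  T2=6  T3=2  T4=30
Turnaround(T3) = completion − arrival = 2 − 0 = 2

2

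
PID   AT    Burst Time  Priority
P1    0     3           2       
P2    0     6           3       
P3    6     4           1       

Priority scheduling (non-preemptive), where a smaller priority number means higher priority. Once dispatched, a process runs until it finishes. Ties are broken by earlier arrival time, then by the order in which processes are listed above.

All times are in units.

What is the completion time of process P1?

3

Timeline: | P1 0-3 | P2 3-9 | P3 9-13 |
Completion: P1=3  P2=9  P3=13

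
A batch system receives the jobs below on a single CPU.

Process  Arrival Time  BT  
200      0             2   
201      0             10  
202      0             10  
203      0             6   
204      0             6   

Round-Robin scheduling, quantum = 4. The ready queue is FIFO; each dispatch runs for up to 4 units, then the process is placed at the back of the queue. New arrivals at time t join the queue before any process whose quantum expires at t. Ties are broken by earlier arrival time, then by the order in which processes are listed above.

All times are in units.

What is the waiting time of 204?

24

Timeline: | 200 0-2 | 201 2-6 | 202 6-10 | 203 10-14 | 204 14-18 | 201 18-22 | 202 22-26 | 203 26-28 | 204 28-30 | 201 30-32 | 202 32-34 |
Completion: 200=2  201=32  202=34  203=28  204=30
Waiting(204) = turnaround − burst = 30 − 6 = 24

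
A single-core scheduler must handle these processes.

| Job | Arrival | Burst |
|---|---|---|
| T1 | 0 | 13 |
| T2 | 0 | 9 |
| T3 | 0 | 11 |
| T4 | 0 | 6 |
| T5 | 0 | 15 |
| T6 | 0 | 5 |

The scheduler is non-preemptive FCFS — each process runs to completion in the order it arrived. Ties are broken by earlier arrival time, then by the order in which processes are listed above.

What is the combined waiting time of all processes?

Schedule: | T1 0-13 | T2 13-22 | T3 22-33 | T4 33-39 | T5 39-54 | T6 54-59 |
Completion: T1=13  T2=22  T3=33  T4=39  T5=54  T6=59
Waiting = turnaround − burst: T1=0, T2=13, T3=22, T4=33, T5=39, T6=54
Total waiting = 0 + 13 + 22 + 33 + 39 + 54 = 161

161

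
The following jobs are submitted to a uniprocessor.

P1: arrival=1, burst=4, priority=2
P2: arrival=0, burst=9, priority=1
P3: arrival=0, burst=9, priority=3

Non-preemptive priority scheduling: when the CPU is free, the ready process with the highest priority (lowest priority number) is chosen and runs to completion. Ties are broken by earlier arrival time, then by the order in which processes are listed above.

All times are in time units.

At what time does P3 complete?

22

Schedule: | P2 0-9 | P1 9-13 | P3 13-22 |
Completion: P1=13  P2=9  P3=22
Turnaround (C−A): P1=12  P2=9  P3=22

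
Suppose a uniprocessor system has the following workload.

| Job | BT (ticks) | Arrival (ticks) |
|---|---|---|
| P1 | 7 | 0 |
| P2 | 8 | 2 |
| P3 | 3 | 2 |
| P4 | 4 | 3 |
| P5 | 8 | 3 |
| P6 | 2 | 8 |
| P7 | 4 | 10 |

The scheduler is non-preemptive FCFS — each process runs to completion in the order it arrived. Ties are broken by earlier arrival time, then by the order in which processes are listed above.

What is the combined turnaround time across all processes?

132

Timeline: | P1 0-7 | P2 7-15 | P3 15-18 | P4 18-22 | P5 22-30 | P6 30-32 | P7 32-36 |
Completion: P1=7  P2=15  P3=18  P4=22  P5=30  P6=32  P7=36
Turnaround = completion − arrival: P1=7, P2=13, P3=16, P4=19, P5=27, P6=24, P7=26
Total turnaround = 7 + 13 + 16 + 19 + 27 + 24 + 26 = 132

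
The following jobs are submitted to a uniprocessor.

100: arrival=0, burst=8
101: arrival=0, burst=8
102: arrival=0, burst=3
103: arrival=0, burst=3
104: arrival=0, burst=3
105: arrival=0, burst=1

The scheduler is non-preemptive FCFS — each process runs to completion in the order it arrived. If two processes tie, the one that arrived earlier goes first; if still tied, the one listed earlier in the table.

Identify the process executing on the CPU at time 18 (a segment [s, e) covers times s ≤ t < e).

102

Gantt: | 100 0-8 | 101 8-16 | 102 16-19 | 103 19-22 | 104 22-25 | 105 25-26 |
Completion: 100=8  101=16  102=19  103=22  104=25  105=26
Turnaround (C−A): 100=8  101=16  102=19  103=22  104=25  105=26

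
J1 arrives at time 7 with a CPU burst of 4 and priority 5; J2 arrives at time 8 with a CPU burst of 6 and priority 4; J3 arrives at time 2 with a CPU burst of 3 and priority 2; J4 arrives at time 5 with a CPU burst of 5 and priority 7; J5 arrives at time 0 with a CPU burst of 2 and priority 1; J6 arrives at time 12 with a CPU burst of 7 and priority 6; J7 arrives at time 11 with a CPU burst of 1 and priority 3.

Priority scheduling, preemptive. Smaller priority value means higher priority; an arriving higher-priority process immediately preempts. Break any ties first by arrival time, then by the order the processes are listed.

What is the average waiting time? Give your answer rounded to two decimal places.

Schedule: | J5 0-2 | J3 2-5 | J4 5-7 | J1 7-8 | J2 8-11 | J7 11-12 | J2 12-15 | J1 15-18 | J6 18-25 | J4 25-28 |
Completion: J1=18  J2=15  J3=5  J4=28  J5=2  J6=25  J7=12
Waiting times: J1=7, J2=1, J3=0, J4=18, J5=0, J6=6, J7=0
Average waiting = (7+1+0+18+0+6+0) / 7 = 32/7 = 4.57

4.57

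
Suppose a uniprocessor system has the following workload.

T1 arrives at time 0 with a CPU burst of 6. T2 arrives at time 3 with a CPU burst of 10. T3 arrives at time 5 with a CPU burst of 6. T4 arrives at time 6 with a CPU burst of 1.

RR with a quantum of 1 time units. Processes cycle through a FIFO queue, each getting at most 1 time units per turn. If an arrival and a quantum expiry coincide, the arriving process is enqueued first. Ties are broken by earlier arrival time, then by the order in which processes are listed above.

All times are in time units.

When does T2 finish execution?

Schedule: | T1 0-3 | T2 3-4 | T1 4-5 | T2 5-6 | T3 6-7 | T1 7-8 | T4 8-9 | T2 9-10 | T3 10-11 | T1 11-12 | T2 12-13 | T3 13-14 | T2 14-15 | T3 15-16 | T2 16-17 | T3 17-18 | T2 18-19 | T3 19-20 | T2 20-23 |
Completion: T1=12  T2=23  T3=20  T4=9
Turnaround (C−A): T1=12  T2=20  T3=15  T4=3

23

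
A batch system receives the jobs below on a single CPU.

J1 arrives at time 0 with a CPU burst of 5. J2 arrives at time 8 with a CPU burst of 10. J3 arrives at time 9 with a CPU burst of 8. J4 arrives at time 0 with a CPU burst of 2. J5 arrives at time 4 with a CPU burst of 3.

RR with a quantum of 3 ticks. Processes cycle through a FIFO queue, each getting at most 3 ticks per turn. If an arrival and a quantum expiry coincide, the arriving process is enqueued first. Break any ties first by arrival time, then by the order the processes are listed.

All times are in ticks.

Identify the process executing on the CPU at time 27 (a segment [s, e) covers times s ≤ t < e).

J2

Timeline: | J1 0-3 | J4 3-5 | J1 5-7 | J5 7-10 | J2 10-13 | J3 13-16 | J2 16-19 | J3 19-22 | J2 22-25 | J3 25-27 | J2 27-28 |
Completion: J1=7  J2=28  J3=27  J4=5  J5=10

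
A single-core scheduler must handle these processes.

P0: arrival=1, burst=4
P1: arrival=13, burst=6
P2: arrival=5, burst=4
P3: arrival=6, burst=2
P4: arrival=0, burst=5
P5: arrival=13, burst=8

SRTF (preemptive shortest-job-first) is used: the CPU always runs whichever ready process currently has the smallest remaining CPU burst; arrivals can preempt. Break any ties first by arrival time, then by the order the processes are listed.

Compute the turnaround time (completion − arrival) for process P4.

5

Gantt: | P4 0-5 | P0 5-6 | P3 6-8 | P0 8-11 | P2 11-15 | P1 15-21 | P5 21-29 |
Completion: P0=11  P1=21  P2=15  P3=8  P4=5  P5=29
Turnaround (C−A): P0=10  P1=8  P2=10  P3=2  P4=5  P5=16
Turnaround(P4) = completion − arrival = 5 − 0 = 5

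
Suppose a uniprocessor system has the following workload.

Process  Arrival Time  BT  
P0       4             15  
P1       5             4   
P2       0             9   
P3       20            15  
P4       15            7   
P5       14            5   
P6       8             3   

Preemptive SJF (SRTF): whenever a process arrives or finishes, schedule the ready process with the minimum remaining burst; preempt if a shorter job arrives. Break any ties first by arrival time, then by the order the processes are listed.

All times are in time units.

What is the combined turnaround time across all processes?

121

Gantt: | P2 0-9 | P6 9-12 | P1 12-16 | P5 16-21 | P4 21-28 | P0 28-43 | P3 43-58 |
Completion: P0=43  P1=16  P2=9  P3=58  P4=28  P5=21  P6=12
Turnaround (C−A): P0=39  P1=11  P2=9  P3=38  P4=13  P5=7  P6=4
Turnaround = completion − arrival: P0=39, P1=11, P2=9, P3=38, P4=13, P5=7, P6=4
Total turnaround = 39 + 11 + 9 + 38 + 13 + 7 + 4 = 121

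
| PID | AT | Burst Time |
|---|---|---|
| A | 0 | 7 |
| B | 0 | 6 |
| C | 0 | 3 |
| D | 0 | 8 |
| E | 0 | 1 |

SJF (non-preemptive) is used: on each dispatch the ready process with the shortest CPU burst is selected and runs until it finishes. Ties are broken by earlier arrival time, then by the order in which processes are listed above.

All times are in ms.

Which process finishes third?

B

Gantt: | E 0-1 | C 1-4 | B 4-10 | A 10-17 | D 17-25 |
Completion: A=17  B=10  C=4  D=25  E=1
Turnaround (C−A): A=17  B=10  C=4  D=25  E=1
Finish order: E → C → B → A → D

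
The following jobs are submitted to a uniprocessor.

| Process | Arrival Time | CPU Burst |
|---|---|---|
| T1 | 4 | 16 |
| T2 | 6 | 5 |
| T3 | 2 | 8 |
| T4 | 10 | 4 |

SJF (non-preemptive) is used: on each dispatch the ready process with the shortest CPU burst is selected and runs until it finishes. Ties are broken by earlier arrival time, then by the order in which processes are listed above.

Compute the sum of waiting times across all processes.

23

Gantt: | idle 0-2 | T3 2-10 | T4 10-14 | T2 14-19 | T1 19-35 |
Completion: T1=35  T2=19  T3=10  T4=14
Waiting = turnaround − burst: T1=15, T2=8, T3=0, T4=0
Total waiting = 15 + 8 + 0 + 0 = 23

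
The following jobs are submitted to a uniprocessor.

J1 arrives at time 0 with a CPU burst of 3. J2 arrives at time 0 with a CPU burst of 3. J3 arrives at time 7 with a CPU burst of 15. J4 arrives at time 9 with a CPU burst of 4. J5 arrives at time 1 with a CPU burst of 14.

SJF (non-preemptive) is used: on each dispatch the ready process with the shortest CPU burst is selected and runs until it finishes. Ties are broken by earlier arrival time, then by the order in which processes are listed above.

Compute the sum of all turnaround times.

Schedule: | J1 0-3 | J2 3-6 | J5 6-20 | J4 20-24 | J3 24-39 |
Completion: J1=3  J2=6  J3=39  J4=24  J5=20
Turnaround (C−A): J1=3  J2=6  J3=32  J4=15  J5=19
Turnaround = completion − arrival: J1=3, J2=6, J3=32, J4=15, J5=19
Total turnaround = 3 + 6 + 32 + 15 + 19 = 75

75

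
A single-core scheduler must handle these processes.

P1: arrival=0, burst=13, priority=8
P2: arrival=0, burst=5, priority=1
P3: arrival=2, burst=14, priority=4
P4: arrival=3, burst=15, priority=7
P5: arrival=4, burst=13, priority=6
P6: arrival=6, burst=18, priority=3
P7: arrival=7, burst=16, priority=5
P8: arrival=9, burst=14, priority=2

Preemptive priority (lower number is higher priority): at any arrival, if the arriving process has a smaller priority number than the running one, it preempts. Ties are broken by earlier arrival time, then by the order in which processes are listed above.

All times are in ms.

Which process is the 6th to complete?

P5

Timeline: | P2 0-5 | P3 5-6 | P6 6-9 | P8 9-23 | P6 23-38 | P3 38-51 | P7 51-67 | P5 67-80 | P4 80-95 | P1 95-108 |
Completion: P1=108  P2=5  P3=51  P4=95  P5=80  P6=38  P7=67  P8=23
Turnaround (C−A): P1=108  P2=5  P3=49  P4=92  P5=76  P6=32  P7=60  P8=14
Finish order: P2 → P8 → P6 → P3 → P7 → P5 → P4 → P1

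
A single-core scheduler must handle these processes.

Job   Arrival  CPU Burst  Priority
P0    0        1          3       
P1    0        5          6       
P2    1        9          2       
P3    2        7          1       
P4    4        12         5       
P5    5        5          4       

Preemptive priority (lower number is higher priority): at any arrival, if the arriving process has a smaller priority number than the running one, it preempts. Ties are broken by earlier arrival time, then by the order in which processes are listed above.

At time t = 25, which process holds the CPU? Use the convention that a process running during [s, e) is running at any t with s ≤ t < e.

Schedule: | P0 0-1 | P2 1-2 | P3 2-9 | P2 9-17 | P5 17-22 | P4 22-34 | P1 34-39 |
Completion: P0=1  P1=39  P2=17  P3=9  P4=34  P5=22

P4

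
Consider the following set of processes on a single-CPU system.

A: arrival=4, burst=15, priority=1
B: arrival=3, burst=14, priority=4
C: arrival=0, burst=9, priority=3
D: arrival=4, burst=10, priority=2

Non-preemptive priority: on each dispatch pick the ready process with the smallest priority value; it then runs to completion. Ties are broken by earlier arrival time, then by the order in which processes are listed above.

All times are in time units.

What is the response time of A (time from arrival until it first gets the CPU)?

5

Gantt: | C 0-9 | A 9-24 | D 24-34 | B 34-48 |
Completion: A=24  B=48  C=9  D=34
Response(A) = first start − arrival = 9 − 4 = 5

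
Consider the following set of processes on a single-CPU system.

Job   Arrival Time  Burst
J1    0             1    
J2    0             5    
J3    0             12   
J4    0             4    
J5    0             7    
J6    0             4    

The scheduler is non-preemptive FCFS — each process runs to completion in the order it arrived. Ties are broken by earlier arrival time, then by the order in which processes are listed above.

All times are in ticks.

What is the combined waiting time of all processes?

76

Schedule: | J1 0-1 | J2 1-6 | J3 6-18 | J4 18-22 | J5 22-29 | J6 29-33 |
Completion: J1=1  J2=6  J3=18  J4=22  J5=29  J6=33
Waiting = turnaround − burst: J1=0, J2=1, J3=6, J4=18, J5=22, J6=29
Total waiting = 0 + 1 + 6 + 18 + 22 + 29 = 76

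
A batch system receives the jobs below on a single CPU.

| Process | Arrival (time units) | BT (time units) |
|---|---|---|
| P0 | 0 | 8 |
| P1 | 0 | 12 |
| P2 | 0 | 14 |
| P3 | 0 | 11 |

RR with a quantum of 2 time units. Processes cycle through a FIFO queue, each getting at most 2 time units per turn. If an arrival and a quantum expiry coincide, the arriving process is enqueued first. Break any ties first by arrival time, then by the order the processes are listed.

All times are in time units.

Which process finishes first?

Schedule: | P0 0-2 | P1 2-4 | P2 4-6 | P3 6-8 | P0 8-10 | P1 10-12 | P2 12-14 | P3 14-16 | P0 16-18 | P1 18-20 | P2 20-22 | P3 22-24 | P0 24-26 | P1 26-28 | P2 28-30 | P3 30-32 | P1 32-34 | P2 34-36 | P3 36-38 | P1 38-40 | P2 40-42 | P3 42-43 | P2 43-45 |
Completion: P0=26  P1=40  P2=45  P3=43
Finish order: P0 → P1 → P3 → P2

P0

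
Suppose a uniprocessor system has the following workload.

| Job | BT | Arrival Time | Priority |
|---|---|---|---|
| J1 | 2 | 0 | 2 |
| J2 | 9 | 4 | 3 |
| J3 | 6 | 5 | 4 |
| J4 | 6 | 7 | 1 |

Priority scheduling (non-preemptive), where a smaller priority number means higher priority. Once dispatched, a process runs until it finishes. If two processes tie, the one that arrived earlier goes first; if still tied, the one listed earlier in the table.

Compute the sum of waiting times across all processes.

20

Schedule: | J1 0-2 | idle 2-4 | J2 4-13 | J4 13-19 | J3 19-25 |
Completion: J1=2  J2=13  J3=25  J4=19
Turnaround (C−A): J1=2  J2=9  J3=20  J4=12
Waiting = turnaround − burst: J1=0, J2=0, J3=14, J4=6
Total waiting = 0 + 0 + 14 + 6 = 20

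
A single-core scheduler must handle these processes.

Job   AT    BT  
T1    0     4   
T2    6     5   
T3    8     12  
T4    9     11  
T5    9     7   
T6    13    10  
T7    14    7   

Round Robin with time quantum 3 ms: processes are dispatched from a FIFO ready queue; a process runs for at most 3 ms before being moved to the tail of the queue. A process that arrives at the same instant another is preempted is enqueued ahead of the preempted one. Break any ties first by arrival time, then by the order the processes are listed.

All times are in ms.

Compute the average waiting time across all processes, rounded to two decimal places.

Gantt: | T1 0-4 | idle 4-6 | T2 6-9 | T3 9-12 | T4 12-15 | T5 15-18 | T2 18-20 | T3 20-23 | T6 23-26 | T7 26-29 | T4 29-32 | T5 32-35 | T3 35-38 | T6 38-41 | T7 41-44 | T4 44-47 | T5 47-48 | T3 48-51 | T6 51-54 | T7 54-55 | T4 55-57 | T6 57-58 |
Completion: T1=4  T2=20  T3=51  T4=57  T5=48  T6=58  T7=55
Turnaround (C−A): T1=4  T2=14  T3=43  T4=48  T5=39  T6=45  T7=41
Waiting times: T1=0, T2=9, T3=31, T4=37, T5=32, T6=35, T7=34
Average waiting = (0+9+31+37+32+35+34) / 7 = 178/7 = 25.43

25.43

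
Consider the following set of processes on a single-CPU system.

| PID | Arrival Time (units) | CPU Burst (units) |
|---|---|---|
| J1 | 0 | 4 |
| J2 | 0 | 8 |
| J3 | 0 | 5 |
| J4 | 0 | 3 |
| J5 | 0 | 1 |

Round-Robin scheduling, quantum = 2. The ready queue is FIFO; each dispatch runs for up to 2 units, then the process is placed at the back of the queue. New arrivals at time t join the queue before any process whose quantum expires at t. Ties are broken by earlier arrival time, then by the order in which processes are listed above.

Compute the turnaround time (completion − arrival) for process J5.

Timeline: | J1 0-2 | J2 2-4 | J3 4-6 | J4 6-8 | J5 8-9 | J1 9-11 | J2 11-13 | J3 13-15 | J4 15-16 | J2 16-18 | J3 18-19 | J2 19-21 |
Completion: J1=11  J2=21  J3=19  J4=16  J5=9
Turnaround (C−A): J1=11  J2=21  J3=19  J4=16  J5=9
Turnaround(J5) = completion − arrival = 9 − 0 = 9

9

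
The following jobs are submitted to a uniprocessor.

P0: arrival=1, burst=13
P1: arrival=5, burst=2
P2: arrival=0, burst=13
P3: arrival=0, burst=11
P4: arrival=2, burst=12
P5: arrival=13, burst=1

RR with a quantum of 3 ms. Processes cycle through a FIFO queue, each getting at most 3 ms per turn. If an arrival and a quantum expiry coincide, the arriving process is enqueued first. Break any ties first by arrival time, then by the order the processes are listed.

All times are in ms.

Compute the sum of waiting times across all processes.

Gantt: | P2 0-3 | P3 3-6 | P0 6-9 | P4 9-12 | P2 12-15 | P1 15-17 | P3 17-20 | P0 20-23 | P4 23-26 | P5 26-27 | P2 27-30 | P3 30-33 | P0 33-36 | P4 36-39 | P2 39-42 | P3 42-44 | P0 44-47 | P4 47-50 | P2 50-51 | P0 51-52 |
Completion: P0=52  P1=17  P2=51  P3=44  P4=50  P5=27
Waiting = turnaround − burst: P0=38, P1=10, P2=38, P3=33, P4=36, P5=13
Total waiting = 38 + 10 + 38 + 33 + 36 + 13 = 168

168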